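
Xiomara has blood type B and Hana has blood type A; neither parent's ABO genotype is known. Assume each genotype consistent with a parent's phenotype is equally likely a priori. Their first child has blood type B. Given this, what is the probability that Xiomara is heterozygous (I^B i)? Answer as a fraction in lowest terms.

1/3

Possible genotypes: Xiomara ∈ {I^B I^B, I^B i}; Hana ∈ {I^A I^A, I^A i}.
Weight each parental genotype pair by prior × P(type-B child):
  I^B I^B × I^A i: posterior weight 2/3.
  I^B i × I^A i: posterior weight 1/3.
Sum the posterior weight over pairs where Xiomara is I^B i: 1/3.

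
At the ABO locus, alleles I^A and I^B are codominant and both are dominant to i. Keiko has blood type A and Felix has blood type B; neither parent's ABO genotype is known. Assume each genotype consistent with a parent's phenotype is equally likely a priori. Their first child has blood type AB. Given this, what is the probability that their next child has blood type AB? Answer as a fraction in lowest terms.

Possible genotypes: Keiko ∈ {I^A I^A, I^A i}; Felix ∈ {I^B I^B, I^B i}.
Weight each parental genotype pair by prior × P(type-AB child):
  I^A I^A × I^B I^B: posterior weight 4/9; P(next child type AB) = 1.
  I^A I^A × I^B i: posterior weight 2/9; P(next child type AB) = 1/2.
  I^A i × I^B I^B: posterior weight 2/9; P(next child type AB) = 1/2.
  I^A i × I^B i: posterior weight 1/9; P(next child type AB) = 1/4.
Weighted sum = 25/36.

25/36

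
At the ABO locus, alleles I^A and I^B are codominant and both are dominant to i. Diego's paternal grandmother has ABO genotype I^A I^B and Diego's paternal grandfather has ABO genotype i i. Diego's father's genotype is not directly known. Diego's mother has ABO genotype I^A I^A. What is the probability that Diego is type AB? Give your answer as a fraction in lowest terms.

1/4

Diego's father's ABO genotype from I^A I^B × i i: 1/2 I^A i, 1/2 I^B i.
Crossing each possibility with the mother I^A I^A and summing P(type AB): 1/2·0 + 1/2·1/2 = 1/4.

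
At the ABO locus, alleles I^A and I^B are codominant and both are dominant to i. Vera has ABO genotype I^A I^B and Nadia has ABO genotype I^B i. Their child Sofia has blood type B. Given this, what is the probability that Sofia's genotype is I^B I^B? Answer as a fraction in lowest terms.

Cross I^A I^B × I^B i → 1/4 I^A I^B, 1/4 I^A i, 1/4 I^B I^B, 1/4 I^B i.
Type-B genotypes among offspring: I^B I^B (1/4), I^B i (1/4); total 1/2.
P(I^B I^B | type B) = (1/4) / (1/2) = 1/2.

1/2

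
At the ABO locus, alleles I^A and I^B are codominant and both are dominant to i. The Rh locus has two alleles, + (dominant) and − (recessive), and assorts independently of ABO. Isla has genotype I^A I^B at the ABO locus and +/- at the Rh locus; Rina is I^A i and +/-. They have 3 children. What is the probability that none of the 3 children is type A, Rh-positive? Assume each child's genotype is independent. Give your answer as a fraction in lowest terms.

ABO cross I^A I^B × I^A i → 1/2 A, 1/4 B, 1/4 AB.
Rh cross +/- × +/- → 3/4 Rh+, 1/4 Rh-; so P(type A, Rh-positive) = 1/2 × 3/4 = 3/8 per child.
P(not type A, Rh-positive) = 5/8 for one child; (5/8)^3 = 125/512.

125/512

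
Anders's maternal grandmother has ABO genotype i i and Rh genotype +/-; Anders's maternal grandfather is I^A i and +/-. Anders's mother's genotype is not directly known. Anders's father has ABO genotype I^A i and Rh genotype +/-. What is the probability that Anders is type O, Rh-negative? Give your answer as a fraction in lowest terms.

Anders's mother's ABO genotype from i i × I^A i: 1/2 I^A i, 1/2 i i.
Crossing each possibility with the father I^A i and summing P(type O): 1/2·1/4 + 1/2·1/2 = 3/8.
Similarly for Rh via the mother's Rh distribution: P(Rh-) = 1/4.
Independent loci: 3/8 × 1/4 = 3/32.

3/32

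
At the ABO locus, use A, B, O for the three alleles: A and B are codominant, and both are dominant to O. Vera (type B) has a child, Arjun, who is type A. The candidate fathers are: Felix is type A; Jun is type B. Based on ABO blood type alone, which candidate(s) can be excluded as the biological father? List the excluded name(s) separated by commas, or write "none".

Jun

A candidate is excluded only if no genotype consistent with his phenotype could produce a type A child with a type B mother.
Jun (type B): no genotype consistent with that phenotype can produce a type-A child with a type-B mother.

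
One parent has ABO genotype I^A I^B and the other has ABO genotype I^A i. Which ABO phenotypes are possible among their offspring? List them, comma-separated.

A, B, AB

Gametes from I^A I^B × I^A i give offspring ABO genotypes I^A I^A, I^A I^B, I^A i, I^B i, i.e. phenotypes A, B, AB.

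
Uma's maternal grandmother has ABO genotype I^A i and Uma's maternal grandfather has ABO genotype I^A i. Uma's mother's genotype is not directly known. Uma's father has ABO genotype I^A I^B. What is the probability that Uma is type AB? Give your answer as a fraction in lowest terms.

1/4

Uma's mother's ABO genotype from I^A i × I^A i: 1/4 I^A I^A, 1/2 I^A i, 1/4 i i.
Crossing each possibility with the father I^A I^B and summing P(type AB): 1/4·1/2 + 1/2·1/4 + 1/4·0 = 1/4.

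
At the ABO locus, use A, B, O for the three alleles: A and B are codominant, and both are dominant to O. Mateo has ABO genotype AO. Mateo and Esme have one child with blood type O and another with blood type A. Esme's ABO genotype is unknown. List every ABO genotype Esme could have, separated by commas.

For each candidate genotype of Esme, check whether crossing it with AO can produce every observed child phenotype.
  AA → possible child types {A} ✗
  AB → possible child types {A, B, AB} ✗
  AO → possible child types {O, A} ✓
  BB → possible child types {B, AB} ✗
  BO → possible child types {O, A, B, AB} ✓
  OO → possible child types {O, A} ✓

AO, BO, OO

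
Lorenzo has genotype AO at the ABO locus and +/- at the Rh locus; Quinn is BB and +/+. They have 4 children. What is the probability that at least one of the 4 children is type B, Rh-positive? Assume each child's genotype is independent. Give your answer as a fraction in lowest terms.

ABO cross AO × BB → 1/2 B, 1/2 AB.
Rh cross +/- × +/+ → 1 Rh+; so P(type B, Rh-positive) = 1/2 × 1 = 1/2 per child.
P(none) = (1/2)^4 = 1/16; P(at least one) = 1 − 1/16 = 15/16.

15/16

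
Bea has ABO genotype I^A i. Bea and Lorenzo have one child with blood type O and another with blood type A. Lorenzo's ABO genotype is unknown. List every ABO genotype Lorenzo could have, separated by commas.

For each candidate genotype of Lorenzo, check whether crossing it with I^A i can produce every observed child phenotype.
  I^A I^A → possible child types {A} ✗
  I^A I^B → possible child types {A, B, AB} ✗
  I^A i → possible child types {O, A} ✓
  I^B I^B → possible child types {B, AB} ✗
  I^B i → possible child types {O, A, B, AB} ✓
  i i → possible child types {O, A} ✓

I^A i, I^B i, i i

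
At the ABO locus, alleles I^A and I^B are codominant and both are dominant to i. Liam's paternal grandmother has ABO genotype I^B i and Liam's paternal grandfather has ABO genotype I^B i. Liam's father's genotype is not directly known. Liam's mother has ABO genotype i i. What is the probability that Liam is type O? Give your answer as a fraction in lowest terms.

1/2

Liam's father's ABO genotype from I^B i × I^B i: 1/4 I^B I^B, 1/2 I^B i, 1/4 i i.
Crossing each possibility with the mother i i and summing P(type O): 1/4·0 + 1/2·1/2 + 1/4·1 = 1/2.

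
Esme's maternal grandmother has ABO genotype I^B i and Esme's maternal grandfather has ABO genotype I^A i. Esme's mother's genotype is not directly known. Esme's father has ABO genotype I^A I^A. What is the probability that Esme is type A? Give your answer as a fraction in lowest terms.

Esme's mother's ABO genotype from I^B i × I^A i: 1/4 I^A I^B, 1/4 I^A i, 1/4 I^B i, 1/4 i i.
Crossing each possibility with the father I^A I^A and summing P(type A): 1/4·1/2 + 1/4·1 + 1/4·1/2 + 1/4·1 = 3/4.

3/4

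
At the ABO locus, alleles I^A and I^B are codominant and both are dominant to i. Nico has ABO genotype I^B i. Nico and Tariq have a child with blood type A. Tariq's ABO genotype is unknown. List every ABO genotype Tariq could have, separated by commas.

I^A I^A, I^A I^B, I^A i

For each candidate genotype of Tariq, check whether crossing it with I^B i can produce every observed child phenotype.
  I^A I^A → possible child types {A, AB} ✓
  I^A I^B → possible child types {A, B, AB} ✓
  I^A i → possible child types {O, A, B, AB} ✓
  I^B I^B → possible child types {B} ✗
  I^B i → possible child types {O, B} ✗
  i i → possible child types {O, B} ✗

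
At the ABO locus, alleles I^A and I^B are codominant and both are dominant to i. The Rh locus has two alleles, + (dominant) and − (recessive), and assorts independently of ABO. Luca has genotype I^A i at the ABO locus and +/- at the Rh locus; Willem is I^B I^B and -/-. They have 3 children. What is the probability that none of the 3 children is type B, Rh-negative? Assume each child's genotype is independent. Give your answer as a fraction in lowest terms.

ABO cross I^A i × I^B I^B → 1/2 B, 1/2 AB.
Rh cross +/- × -/- → 1/2 Rh+, 1/2 Rh-; so P(type B, Rh-negative) = 1/2 × 1/2 = 1/4 per child.
P(not type B, Rh-negative) = 3/4 for one child; (3/4)^3 = 27/64.

27/64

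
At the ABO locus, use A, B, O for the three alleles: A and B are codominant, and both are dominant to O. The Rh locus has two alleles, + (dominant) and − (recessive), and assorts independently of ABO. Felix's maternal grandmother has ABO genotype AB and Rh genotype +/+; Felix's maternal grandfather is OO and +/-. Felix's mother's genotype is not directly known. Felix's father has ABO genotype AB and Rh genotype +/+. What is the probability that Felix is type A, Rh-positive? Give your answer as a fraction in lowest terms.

3/8

Felix's mother's ABO genotype from AB × OO: 1/2 AO, 1/2 BO.
Crossing each possibility with the father AB and summing P(type A): 1/2·1/2 + 1/2·1/4 = 3/8.
Similarly for Rh via the mother's Rh distribution: P(Rh+) = 1.
Independent loci: 3/8 × 1 = 3/8.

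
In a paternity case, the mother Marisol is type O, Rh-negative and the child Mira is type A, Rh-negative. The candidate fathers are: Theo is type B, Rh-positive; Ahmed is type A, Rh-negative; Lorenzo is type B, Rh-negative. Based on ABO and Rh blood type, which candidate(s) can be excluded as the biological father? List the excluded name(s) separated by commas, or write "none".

Theo, Lorenzo

A candidate is excluded only if no genotype consistent with his phenotype could produce a type A, Rh-negative child with a type O, Rh-negative mother.
Theo (type B, Rh+): no genotype consistent with that phenotype can produce a type-A Rh- child with a type-O mother.
Lorenzo (type B, Rh-): no genotype consistent with that phenotype can produce a type-A Rh- child with a type-O mother.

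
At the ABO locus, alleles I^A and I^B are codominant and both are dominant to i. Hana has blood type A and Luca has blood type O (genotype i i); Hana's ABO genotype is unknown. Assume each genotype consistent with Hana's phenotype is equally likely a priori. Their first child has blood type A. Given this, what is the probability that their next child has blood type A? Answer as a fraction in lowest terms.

5/6

Possible genotypes: Hana ∈ {I^A I^A, I^A i}; Luca ∈ {i i}.
Weight each parental genotype pair by prior × P(type-A child):
  I^A I^A × i i: posterior weight 2/3; P(next child type A) = 1.
  I^A i × i i: posterior weight 1/3; P(next child type A) = 1/2.
Weighted sum = 5/6.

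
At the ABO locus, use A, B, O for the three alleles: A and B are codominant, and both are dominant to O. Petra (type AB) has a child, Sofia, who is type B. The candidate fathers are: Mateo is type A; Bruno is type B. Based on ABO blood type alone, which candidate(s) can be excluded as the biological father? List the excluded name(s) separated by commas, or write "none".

A candidate is excluded only if no genotype consistent with his phenotype could produce a type B child with a type AB mother.
Every candidate has at least one consistent genotype combination, so none can be excluded.

none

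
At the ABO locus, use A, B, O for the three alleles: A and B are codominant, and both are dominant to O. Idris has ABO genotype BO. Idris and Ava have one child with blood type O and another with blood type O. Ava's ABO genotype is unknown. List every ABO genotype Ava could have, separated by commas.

AO, BO, OO

For each candidate genotype of Ava, check whether crossing it with BO can produce every observed child phenotype.
  AA → possible child types {A, AB} ✗
  AB → possible child types {A, B, AB} ✗
  AO → possible child types {O, A, B, AB} ✓
  BB → possible child types {B} ✗
  BO → possible child types {O, B} ✓
  OO → possible child types {O, B} ✓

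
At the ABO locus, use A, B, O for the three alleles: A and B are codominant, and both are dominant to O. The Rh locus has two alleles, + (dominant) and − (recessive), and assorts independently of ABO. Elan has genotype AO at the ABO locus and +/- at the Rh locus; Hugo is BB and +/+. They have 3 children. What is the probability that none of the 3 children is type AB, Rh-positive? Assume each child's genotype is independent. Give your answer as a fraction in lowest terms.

1/8

ABO cross AO × BB → 1/2 B, 1/2 AB.
Rh cross +/- × +/+ → 1 Rh+; so P(type AB, Rh-positive) = 1/2 × 1 = 1/2 per child.
P(not type AB, Rh-positive) = 1/2 for one child; (1/2)^3 = 1/8.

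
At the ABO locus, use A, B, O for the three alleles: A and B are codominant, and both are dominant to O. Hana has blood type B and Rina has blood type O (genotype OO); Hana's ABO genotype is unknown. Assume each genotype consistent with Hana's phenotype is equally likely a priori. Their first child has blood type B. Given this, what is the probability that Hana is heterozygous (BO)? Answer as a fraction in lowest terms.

1/3

Possible genotypes: Hana ∈ {BB, BO}; Rina ∈ {OO}.
Weight each parental genotype pair by prior × P(type-B child):
  BB × OO: posterior weight 2/3.
  BO × OO: posterior weight 1/3.
Sum the posterior weight over pairs where Hana is BO: 1/3.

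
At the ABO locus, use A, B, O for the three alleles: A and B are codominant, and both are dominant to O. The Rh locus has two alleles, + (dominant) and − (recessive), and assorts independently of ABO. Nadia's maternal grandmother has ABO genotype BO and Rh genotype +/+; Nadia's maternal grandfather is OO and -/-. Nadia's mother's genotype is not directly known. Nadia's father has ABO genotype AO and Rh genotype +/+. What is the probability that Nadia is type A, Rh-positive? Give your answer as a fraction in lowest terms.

3/8

Nadia's mother's ABO genotype from BO × OO: 1/2 BO, 1/2 OO.
Crossing each possibility with the father AO and summing P(type A): 1/2·1/4 + 1/2·1/2 = 3/8.
Similarly for Rh via the mother's Rh distribution: P(Rh+) = 1.
Independent loci: 3/8 × 1 = 3/8.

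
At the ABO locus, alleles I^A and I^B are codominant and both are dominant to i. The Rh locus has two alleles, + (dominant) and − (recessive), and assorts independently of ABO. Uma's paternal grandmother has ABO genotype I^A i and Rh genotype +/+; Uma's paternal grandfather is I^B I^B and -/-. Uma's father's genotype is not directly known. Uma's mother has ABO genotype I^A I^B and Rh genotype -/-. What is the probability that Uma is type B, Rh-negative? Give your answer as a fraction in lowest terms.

Uma's father's ABO genotype from I^A i × I^B I^B: 1/2 I^A I^B, 1/2 I^B i.
Crossing each possibility with the mother I^A I^B and summing P(type B): 1/2·1/4 + 1/2·1/2 = 3/8.
Similarly for Rh via the father's Rh distribution: P(Rh-) = 1/2.
Independent loci: 3/8 × 1/2 = 3/16.

3/16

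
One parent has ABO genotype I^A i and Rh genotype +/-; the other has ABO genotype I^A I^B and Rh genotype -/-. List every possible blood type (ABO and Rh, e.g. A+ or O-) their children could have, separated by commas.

A+, A-, B+, B-, AB+, AB-

Gametes from I^A i × I^A I^B give offspring ABO genotypes I^A I^A, I^A I^B, I^A i, I^B i, i.e. phenotypes A, B, AB.
Rh cross +/- × -/- → phenotypes Rh+, Rh-.
Combining independently: A+, A-, B+, B-, AB+, AB-.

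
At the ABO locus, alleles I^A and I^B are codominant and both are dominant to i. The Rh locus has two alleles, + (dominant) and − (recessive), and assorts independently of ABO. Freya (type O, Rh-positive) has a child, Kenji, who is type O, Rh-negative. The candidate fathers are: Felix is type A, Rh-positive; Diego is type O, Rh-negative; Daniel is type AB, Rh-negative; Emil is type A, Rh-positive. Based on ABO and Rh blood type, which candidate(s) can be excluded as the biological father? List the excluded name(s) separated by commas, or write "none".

A candidate is excluded only if no genotype consistent with his phenotype could produce a type O, Rh-negative child with a type O, Rh-positive mother.
Daniel (type AB, Rh-): no genotype consistent with that phenotype can produce a type-O Rh- child with a type-O mother.

Daniel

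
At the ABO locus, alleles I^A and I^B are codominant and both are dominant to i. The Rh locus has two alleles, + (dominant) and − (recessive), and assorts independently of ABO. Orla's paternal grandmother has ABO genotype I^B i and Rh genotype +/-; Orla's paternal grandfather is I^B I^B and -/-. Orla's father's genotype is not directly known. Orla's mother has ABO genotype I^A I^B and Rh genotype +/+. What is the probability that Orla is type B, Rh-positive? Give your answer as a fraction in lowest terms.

Orla's father's ABO genotype from I^B i × I^B I^B: 1/2 I^B I^B, 1/2 I^B i.
Crossing each possibility with the mother I^A I^B and summing P(type B): 1/2·1/2 + 1/2·1/2 = 1/2.
Similarly for Rh via the father's Rh distribution: P(Rh+) = 1.
Independent loci: 1/2 × 1 = 1/2.

1/2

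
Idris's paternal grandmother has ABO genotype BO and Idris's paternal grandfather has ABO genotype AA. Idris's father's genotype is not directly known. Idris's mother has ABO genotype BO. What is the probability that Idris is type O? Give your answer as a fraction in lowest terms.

Idris's father's ABO genotype from BO × AA: 1/2 AB, 1/2 AO.
Crossing each possibility with the mother BO and summing P(type O): 1/2·0 + 1/2·1/4 = 1/8.

1/8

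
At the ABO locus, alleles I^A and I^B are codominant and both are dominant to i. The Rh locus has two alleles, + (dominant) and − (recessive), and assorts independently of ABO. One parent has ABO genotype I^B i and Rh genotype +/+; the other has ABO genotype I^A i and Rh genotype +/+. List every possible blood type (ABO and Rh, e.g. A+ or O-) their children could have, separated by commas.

Gametes from I^B i × I^A i give offspring ABO genotypes I^A I^B, I^A i, I^B i, i i, i.e. phenotypes O, A, B, AB.
Rh cross +/+ × +/+ → phenotypes Rh+.
Combining independently: O+, A+, B+, AB+.

O+, A+, B+, AB+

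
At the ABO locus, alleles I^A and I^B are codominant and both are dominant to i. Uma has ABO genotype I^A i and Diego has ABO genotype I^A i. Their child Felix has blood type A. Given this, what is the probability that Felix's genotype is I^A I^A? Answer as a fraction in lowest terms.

1/3

Cross I^A i × I^A i → 1/4 I^A I^A, 1/2 I^A i, 1/4 i i.
Type-A genotypes among offspring: I^A I^A (1/4), I^A i (1/2); total 3/4.
P(I^A I^A | type A) = (1/4) / (3/4) = 1/3.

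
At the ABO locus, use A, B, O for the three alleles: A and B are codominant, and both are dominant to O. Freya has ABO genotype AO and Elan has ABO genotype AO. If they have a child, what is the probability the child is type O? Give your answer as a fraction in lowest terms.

ABO cross AO × AO → offspring phenotypes: 1/4 O, 3/4 A.
So P(type O) = 1/4.

1/4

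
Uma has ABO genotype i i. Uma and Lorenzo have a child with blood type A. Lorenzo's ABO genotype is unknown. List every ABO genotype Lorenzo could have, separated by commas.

I^A I^A, I^A I^B, I^A i

For each candidate genotype of Lorenzo, check whether crossing it with i i can produce every observed child phenotype.
  I^A I^A → possible child types {A} ✓
  I^A I^B → possible child types {A, B} ✓
  I^A i → possible child types {O, A} ✓
  I^B I^B → possible child types {B} ✗
  I^B i → possible child types {O, B} ✗
  i i → possible child types {O} ✗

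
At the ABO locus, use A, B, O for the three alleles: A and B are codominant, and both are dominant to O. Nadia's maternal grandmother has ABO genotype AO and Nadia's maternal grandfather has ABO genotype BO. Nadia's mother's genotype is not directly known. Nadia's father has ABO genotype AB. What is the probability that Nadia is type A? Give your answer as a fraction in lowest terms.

Nadia's mother's ABO genotype from AO × BO: 1/4 AB, 1/4 AO, 1/4 BO, 1/4 OO.
Crossing each possibility with the father AB and summing P(type A): 1/4·1/4 + 1/4·1/2 + 1/4·1/4 + 1/4·1/2 = 3/8.

3/8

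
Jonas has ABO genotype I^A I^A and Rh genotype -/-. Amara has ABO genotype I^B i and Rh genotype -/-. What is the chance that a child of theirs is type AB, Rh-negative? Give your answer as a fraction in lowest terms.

ABO cross I^A I^A × I^B i → offspring phenotypes: 1/2 A, 1/2 AB.
Rh cross -/- × -/- → 1 Rh-.
Independent loci: P(type AB, Rh-negative) = 1/2 × 1 = 1/2.

1/2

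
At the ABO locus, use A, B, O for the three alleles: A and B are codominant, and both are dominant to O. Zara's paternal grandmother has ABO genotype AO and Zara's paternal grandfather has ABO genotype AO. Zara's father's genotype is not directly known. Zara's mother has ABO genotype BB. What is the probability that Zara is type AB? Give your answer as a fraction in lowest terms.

Zara's father's ABO genotype from AO × AO: 1/4 AA, 1/2 AO, 1/4 OO.
Crossing each possibility with the mother BB and summing P(type AB): 1/4·1 + 1/2·1/2 + 1/4·0 = 1/2.

1/2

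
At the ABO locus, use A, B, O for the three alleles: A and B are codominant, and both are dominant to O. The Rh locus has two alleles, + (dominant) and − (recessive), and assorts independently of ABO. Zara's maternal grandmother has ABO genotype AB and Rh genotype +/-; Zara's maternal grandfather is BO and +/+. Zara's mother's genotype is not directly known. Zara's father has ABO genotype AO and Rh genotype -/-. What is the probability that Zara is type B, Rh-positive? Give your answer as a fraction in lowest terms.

3/16

Zara's mother's ABO genotype from AB × BO: 1/4 AB, 1/4 AO, 1/4 BB, 1/4 BO.
Crossing each possibility with the father AO and summing P(type B): 1/4·1/4 + 1/4·0 + 1/4·1/2 + 1/4·1/4 = 1/4.
Similarly for Rh via the mother's Rh distribution: P(Rh+) = 3/4.
Independent loci: 1/4 × 3/4 = 3/16.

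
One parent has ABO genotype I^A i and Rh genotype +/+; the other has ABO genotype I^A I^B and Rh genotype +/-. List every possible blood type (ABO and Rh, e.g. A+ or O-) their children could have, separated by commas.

A+, B+, AB+

Gametes from I^A i × I^A I^B give offspring ABO genotypes I^A I^A, I^A I^B, I^A i, I^B i, i.e. phenotypes A, B, AB.
Rh cross +/+ × +/- → phenotypes Rh+.
Combining independently: A+, B+, AB+.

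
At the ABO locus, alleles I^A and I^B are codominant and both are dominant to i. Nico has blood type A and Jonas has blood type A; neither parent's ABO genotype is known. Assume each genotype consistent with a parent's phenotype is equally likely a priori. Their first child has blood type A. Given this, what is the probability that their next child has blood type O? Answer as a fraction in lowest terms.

Possible genotypes: Nico ∈ {I^A I^A, I^A i}; Jonas ∈ {I^A I^A, I^A i}.
Weight each parental genotype pair by prior × P(type-A child):
  I^A I^A × I^A I^A: posterior weight 4/15; P(next child type O) = 0.
  I^A I^A × I^A i: posterior weight 4/15; P(next child type O) = 0.
  I^A i × I^A I^A: posterior weight 4/15; P(next child type O) = 0.
  I^A i × I^A i: posterior weight 1/5; P(next child type O) = 1/4.
Weighted sum = 1/20.

1/20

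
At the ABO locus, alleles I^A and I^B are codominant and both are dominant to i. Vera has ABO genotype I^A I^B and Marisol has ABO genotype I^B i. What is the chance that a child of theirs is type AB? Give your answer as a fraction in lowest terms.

1/4

ABO cross I^A I^B × I^B i → offspring phenotypes: 1/4 A, 1/2 B, 1/4 AB.
So P(type AB) = 1/4.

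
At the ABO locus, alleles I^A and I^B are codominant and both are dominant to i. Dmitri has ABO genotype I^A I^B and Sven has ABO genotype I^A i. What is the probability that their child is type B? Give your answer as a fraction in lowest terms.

ABO cross I^A I^B × I^A i → offspring phenotypes: 1/2 A, 1/4 B, 1/4 AB.
So P(type B) = 1/4.

1/4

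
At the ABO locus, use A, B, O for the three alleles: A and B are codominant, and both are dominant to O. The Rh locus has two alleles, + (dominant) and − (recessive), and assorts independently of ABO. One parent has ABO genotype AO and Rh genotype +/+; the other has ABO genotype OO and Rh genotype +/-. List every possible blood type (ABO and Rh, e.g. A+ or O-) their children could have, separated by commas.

Gametes from AO × OO give offspring ABO genotypes AO, OO, i.e. phenotypes O, A.
Rh cross +/+ × +/- → phenotypes Rh+.
Combining independently: O+, A+.

O+, A+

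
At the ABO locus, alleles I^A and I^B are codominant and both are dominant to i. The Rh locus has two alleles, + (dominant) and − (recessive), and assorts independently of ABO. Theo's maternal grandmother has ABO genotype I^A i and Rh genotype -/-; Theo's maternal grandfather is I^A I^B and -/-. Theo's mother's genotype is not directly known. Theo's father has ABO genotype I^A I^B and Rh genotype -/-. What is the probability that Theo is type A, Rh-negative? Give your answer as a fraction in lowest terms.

Theo's mother's ABO genotype from I^A i × I^A I^B: 1/4 I^A I^A, 1/4 I^A I^B, 1/4 I^A i, 1/4 I^B i.
Crossing each possibility with the father I^A I^B and summing P(type A): 1/4·1/2 + 1/4·1/4 + 1/4·1/2 + 1/4·1/4 = 3/8.
Similarly for Rh via the mother's Rh distribution: P(Rh-) = 1.
Independent loci: 3/8 × 1 = 3/8.

3/8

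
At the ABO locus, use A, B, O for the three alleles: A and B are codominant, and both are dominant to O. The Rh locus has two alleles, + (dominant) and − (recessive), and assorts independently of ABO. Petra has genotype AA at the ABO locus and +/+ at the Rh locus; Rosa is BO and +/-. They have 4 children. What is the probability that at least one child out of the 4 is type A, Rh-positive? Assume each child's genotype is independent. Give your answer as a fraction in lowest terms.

ABO cross AA × BO → 1/2 A, 1/2 AB.
Rh cross +/+ × +/- → 1 Rh+; so P(type A, Rh-positive) = 1/2 × 1 = 1/2 per child.
P(none) = (1/2)^4 = 1/16; P(at least one) = 1 − 1/16 = 15/16.

15/16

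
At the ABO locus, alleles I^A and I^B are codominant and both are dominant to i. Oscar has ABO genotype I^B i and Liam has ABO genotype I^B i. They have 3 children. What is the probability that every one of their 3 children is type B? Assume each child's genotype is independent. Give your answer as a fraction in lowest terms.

27/64

ABO cross I^B i × I^B i → 1/4 O, 3/4 B.
So P(type B) = 3/4 per child.
All 3 independent: (3/4)^3 = 27/64.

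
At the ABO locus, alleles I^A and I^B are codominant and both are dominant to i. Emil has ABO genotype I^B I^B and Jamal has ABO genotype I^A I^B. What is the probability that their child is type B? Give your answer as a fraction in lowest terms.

ABO cross I^B I^B × I^A I^B → offspring phenotypes: 1/2 B, 1/2 AB.
So P(type B) = 1/2.

1/2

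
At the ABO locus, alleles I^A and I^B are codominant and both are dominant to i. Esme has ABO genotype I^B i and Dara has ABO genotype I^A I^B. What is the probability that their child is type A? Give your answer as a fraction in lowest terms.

ABO cross I^B i × I^A I^B → offspring phenotypes: 1/4 A, 1/2 B, 1/4 AB.
So P(type A) = 1/4.

1/4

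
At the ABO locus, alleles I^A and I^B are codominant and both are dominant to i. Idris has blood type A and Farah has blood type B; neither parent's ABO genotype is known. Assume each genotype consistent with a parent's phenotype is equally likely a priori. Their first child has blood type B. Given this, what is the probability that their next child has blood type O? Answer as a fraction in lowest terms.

1/12

Possible genotypes: Idris ∈ {I^A I^A, I^A i}; Farah ∈ {I^B I^B, I^B i}.
Weight each parental genotype pair by prior × P(type-B child):
  I^A i × I^B I^B: posterior weight 2/3; P(next child type O) = 0.
  I^A i × I^B i: posterior weight 1/3; P(next child type O) = 1/4.
Weighted sum = 1/12.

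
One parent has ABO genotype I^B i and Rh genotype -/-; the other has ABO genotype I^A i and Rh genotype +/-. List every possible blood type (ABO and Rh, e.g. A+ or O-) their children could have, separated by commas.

O+, O-, A+, A-, B+, B-, AB+, AB-

Gametes from I^B i × I^A i give offspring ABO genotypes I^A I^B, I^A i, I^B i, i i, i.e. phenotypes O, A, B, AB.
Rh cross -/- × +/- → phenotypes Rh+, Rh-.
Combining independently: O+, O-, A+, A-, B+, B-, AB+, AB-.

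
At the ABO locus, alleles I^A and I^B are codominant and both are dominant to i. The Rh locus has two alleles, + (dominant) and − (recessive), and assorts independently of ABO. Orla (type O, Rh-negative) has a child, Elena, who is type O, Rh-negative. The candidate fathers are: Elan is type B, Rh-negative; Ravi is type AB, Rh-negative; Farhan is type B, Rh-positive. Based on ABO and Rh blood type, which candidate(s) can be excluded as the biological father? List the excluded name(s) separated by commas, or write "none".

Ravi

A candidate is excluded only if no genotype consistent with his phenotype could produce a type O, Rh-negative child with a type O, Rh-negative mother.
Ravi (type AB, Rh-): no genotype consistent with that phenotype can produce a type-O Rh- child with a type-O mother.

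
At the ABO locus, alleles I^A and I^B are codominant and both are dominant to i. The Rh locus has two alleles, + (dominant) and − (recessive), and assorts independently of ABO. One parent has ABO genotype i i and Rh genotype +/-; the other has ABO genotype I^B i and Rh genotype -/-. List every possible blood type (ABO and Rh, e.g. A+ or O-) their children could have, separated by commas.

O+, O-, B+, B-

Gametes from i i × I^B i give offspring ABO genotypes I^B i, i i, i.e. phenotypes O, B.
Rh cross +/- × -/- → phenotypes Rh+, Rh-.
Combining independently: O+, O-, B+, B-.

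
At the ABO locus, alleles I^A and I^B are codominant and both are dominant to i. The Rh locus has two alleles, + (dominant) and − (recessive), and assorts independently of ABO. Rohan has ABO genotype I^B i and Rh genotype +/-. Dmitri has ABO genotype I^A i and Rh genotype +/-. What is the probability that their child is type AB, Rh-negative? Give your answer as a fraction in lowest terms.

ABO cross I^B i × I^A i → offspring phenotypes: 1/4 O, 1/4 A, 1/4 B, 1/4 AB.
Rh cross +/- × +/- → 3/4 Rh+, 1/4 Rh-.
Independent loci: P(type AB, Rh-negative) = 1/4 × 1/4 = 1/16.

1/16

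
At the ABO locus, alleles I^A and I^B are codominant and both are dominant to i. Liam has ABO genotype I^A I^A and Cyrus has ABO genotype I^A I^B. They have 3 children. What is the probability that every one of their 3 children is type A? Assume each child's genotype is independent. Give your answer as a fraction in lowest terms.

1/8

ABO cross I^A I^A × I^A I^B → 1/2 A, 1/2 AB.
So P(type A) = 1/2 per child.
All 3 independent: (1/2)^3 = 1/8.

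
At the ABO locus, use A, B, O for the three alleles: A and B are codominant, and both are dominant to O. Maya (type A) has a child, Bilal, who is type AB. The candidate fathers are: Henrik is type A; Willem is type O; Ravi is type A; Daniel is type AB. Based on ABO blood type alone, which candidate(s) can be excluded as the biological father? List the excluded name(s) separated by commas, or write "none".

Henrik, Willem, Ravi

A candidate is excluded only if no genotype consistent with his phenotype could produce a type AB child with a type A mother.
Henrik (type A): no genotype consistent with that phenotype can produce a type-AB child with a type-A mother.
Willem (type O): no genotype consistent with that phenotype can produce a type-AB child with a type-A mother.
Ravi (type A): no genotype consistent with that phenotype can produce a type-AB child with a type-A mother.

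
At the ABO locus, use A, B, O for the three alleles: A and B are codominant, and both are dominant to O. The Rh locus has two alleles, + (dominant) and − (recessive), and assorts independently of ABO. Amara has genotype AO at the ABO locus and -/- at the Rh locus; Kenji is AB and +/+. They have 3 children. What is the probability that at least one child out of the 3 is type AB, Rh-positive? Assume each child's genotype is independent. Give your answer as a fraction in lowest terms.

ABO cross AO × AB → 1/2 A, 1/4 B, 1/4 AB.
Rh cross -/- × +/+ → 1 Rh+; so P(type AB, Rh-positive) = 1/4 × 1 = 1/4 per child.
P(none) = (3/4)^3 = 27/64; P(at least one) = 1 − 27/64 = 37/64.

37/64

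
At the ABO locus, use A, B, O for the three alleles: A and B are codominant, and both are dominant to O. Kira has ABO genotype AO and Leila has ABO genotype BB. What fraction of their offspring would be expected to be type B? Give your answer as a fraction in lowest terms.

1/2

ABO cross AO × BB → offspring phenotypes: 1/2 B, 1/2 AB.
So P(type B) = 1/2.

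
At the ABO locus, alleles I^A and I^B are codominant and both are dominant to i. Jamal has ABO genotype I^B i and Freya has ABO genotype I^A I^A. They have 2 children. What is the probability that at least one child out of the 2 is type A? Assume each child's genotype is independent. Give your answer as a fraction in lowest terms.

ABO cross I^B i × I^A I^A → 1/2 A, 1/2 AB.
So P(type A) = 1/2 per child.
P(none) = (1/2)^2 = 1/4; P(at least one) = 1 − 1/4 = 3/4.

3/4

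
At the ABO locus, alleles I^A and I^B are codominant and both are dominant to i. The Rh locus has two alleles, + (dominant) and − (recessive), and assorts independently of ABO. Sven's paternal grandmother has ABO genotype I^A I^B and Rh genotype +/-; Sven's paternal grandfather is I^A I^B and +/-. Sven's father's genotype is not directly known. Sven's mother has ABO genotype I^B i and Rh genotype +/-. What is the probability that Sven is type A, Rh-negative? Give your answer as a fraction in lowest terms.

Sven's father's ABO genotype from I^A I^B × I^A I^B: 1/4 I^A I^A, 1/2 I^A I^B, 1/4 I^B I^B.
Crossing each possibility with the mother I^B i and summing P(type A): 1/4·1/2 + 1/2·1/4 + 1/4·0 = 1/4.
Similarly for Rh via the father's Rh distribution: P(Rh-) = 1/4.
Independent loci: 1/4 × 1/4 = 1/16.

1/16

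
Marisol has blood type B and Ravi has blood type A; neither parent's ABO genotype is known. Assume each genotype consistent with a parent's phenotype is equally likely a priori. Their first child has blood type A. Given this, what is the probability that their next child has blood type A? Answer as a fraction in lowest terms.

Possible genotypes: Marisol ∈ {BB, BO}; Ravi ∈ {AA, AO}.
Weight each parental genotype pair by prior × P(type-A child):
  BO × AA: posterior weight 2/3; P(next child type A) = 1/2.
  BO × AO: posterior weight 1/3; P(next child type A) = 1/4.
Weighted sum = 5/12.

5/12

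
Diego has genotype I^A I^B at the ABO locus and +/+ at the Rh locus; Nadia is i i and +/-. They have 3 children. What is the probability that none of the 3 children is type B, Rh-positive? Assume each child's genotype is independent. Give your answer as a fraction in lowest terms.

ABO cross I^A I^B × i i → 1/2 A, 1/2 B.
Rh cross +/+ × +/- → 1 Rh+; so P(type B, Rh-positive) = 1/2 × 1 = 1/2 per child.
P(not type B, Rh-positive) = 1/2 for one child; (1/2)^3 = 1/8.

1/8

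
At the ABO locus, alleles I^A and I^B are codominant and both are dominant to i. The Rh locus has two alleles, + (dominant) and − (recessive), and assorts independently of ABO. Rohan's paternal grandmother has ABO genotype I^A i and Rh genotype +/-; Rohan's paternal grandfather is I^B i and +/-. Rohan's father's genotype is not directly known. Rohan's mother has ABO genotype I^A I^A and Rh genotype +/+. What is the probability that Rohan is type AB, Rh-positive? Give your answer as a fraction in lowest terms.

Rohan's father's ABO genotype from I^A i × I^B i: 1/4 I^A I^B, 1/4 I^A i, 1/4 I^B i, 1/4 i i.
Crossing each possibility with the mother I^A I^A and summing P(type AB): 1/4·1/2 + 1/4·0 + 1/4·1/2 + 1/4·0 = 1/4.
Similarly for Rh via the father's Rh distribution: P(Rh+) = 1.
Independent loci: 1/4 × 1 = 1/4.

1/4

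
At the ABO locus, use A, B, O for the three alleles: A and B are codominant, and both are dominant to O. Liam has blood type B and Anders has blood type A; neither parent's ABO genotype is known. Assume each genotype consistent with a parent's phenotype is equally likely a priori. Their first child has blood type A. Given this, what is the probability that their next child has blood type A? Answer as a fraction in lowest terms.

Possible genotypes: Liam ∈ {BB, BO}; Anders ∈ {AA, AO}.
Weight each parental genotype pair by prior × P(type-A child):
  BO × AA: posterior weight 2/3; P(next child type A) = 1/2.
  BO × AO: posterior weight 1/3; P(next child type A) = 1/4.
Weighted sum = 5/12.

5/12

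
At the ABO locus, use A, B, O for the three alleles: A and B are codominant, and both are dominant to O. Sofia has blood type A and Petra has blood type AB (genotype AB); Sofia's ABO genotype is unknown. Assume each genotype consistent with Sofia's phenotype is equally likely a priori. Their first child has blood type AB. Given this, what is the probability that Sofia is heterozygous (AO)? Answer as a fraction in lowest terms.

1/3

Possible genotypes: Sofia ∈ {AA, AO}; Petra ∈ {AB}.
Weight each parental genotype pair by prior × P(type-AB child):
  AA × AB: posterior weight 2/3.
  AO × AB: posterior weight 1/3.
Sum the posterior weight over pairs where Sofia is AO: 1/3.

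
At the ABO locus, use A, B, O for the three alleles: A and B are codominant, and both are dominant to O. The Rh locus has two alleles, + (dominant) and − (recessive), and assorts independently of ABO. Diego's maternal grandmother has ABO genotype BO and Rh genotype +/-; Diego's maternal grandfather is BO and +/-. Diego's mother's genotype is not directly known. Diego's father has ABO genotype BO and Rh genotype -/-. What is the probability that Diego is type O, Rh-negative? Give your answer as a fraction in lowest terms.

1/8

Diego's mother's ABO genotype from BO × BO: 1/4 BB, 1/2 BO, 1/4 OO.
Crossing each possibility with the father BO and summing P(type O): 1/4·0 + 1/2·1/4 + 1/4·1/2 = 1/4.
Similarly for Rh via the mother's Rh distribution: P(Rh-) = 1/2.
Independent loci: 1/4 × 1/2 = 1/8.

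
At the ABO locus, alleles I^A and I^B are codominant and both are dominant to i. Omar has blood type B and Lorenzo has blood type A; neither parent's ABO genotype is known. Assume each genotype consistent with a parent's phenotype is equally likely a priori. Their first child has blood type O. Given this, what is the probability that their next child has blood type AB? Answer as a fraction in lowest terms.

1/4

Possible genotypes: Omar ∈ {I^B I^B, I^B i}; Lorenzo ∈ {I^A I^A, I^A i}.
Weight each parental genotype pair by prior × P(type-O child):
  I^B i × I^A i: posterior weight 1; P(next child type AB) = 1/4.
Weighted sum = 1/4.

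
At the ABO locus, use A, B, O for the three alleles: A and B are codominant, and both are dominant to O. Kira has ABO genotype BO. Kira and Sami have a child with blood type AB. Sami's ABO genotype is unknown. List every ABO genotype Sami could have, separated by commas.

For each candidate genotype of Sami, check whether crossing it with BO can produce every observed child phenotype.
  AA → possible child types {A, AB} ✓
  AB → possible child types {A, B, AB} ✓
  AO → possible child types {O, A, B, AB} ✓
  BB → possible child types {B} ✗
  BO → possible child types {O, B} ✗
  OO → possible child types {O, B} ✗

AA, AB, AO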